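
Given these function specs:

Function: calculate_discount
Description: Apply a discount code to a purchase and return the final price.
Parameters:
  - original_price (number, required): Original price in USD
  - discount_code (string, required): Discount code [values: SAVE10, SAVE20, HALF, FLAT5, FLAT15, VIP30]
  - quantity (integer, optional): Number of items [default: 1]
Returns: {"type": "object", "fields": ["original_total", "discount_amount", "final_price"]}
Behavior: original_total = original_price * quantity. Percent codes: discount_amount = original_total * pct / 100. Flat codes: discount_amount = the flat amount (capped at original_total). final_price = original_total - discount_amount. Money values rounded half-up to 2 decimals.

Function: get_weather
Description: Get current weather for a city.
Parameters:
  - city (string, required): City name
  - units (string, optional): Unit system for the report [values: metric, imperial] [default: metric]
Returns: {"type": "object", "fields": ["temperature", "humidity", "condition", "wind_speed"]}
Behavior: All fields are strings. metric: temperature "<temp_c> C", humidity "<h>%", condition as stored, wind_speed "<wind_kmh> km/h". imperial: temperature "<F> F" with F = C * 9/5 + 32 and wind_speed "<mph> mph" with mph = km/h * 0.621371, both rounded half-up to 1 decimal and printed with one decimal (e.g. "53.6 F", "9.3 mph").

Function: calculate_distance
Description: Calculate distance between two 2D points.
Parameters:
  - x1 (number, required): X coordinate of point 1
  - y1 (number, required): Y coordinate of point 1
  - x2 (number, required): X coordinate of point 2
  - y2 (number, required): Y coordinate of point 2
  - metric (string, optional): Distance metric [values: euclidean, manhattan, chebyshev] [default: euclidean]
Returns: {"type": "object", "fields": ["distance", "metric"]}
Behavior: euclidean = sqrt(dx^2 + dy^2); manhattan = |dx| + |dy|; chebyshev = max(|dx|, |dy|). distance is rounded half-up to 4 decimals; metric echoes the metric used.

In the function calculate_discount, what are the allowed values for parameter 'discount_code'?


The calculate_discount spec declares:
  - discount_code (string, required): Discount code [values: SAVE10, SAVE20, HALF, FLAT5, FLAT15, VIP30]
Allowed values:
SAVE10, SAVE20, HALF, FLAT5, FLAT15, VIP30


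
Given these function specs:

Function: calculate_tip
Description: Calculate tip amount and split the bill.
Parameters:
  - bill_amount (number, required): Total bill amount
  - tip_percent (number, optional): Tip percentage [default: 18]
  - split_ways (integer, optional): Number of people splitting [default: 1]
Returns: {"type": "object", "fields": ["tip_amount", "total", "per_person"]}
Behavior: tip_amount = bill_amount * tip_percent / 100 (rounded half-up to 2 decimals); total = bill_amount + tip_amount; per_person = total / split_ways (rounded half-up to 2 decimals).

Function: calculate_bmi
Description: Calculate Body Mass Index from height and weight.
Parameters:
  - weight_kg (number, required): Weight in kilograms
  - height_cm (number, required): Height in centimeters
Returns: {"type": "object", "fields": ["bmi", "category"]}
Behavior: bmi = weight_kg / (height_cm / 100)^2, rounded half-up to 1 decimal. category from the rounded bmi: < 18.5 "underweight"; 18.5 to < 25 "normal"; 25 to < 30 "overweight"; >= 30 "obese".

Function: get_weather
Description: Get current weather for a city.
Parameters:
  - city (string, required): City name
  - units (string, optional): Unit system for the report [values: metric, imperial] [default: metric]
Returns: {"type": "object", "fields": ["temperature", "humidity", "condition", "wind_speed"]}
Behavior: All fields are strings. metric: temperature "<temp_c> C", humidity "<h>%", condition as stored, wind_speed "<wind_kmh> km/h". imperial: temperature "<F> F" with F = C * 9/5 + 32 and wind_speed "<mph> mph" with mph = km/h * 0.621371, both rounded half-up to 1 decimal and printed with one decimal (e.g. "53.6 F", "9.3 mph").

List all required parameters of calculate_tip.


Parameters of calculate_tip and their required/optional flag:
  bill_amount: required
  tip_percent: optional
  split_ways: optional
bill_amount


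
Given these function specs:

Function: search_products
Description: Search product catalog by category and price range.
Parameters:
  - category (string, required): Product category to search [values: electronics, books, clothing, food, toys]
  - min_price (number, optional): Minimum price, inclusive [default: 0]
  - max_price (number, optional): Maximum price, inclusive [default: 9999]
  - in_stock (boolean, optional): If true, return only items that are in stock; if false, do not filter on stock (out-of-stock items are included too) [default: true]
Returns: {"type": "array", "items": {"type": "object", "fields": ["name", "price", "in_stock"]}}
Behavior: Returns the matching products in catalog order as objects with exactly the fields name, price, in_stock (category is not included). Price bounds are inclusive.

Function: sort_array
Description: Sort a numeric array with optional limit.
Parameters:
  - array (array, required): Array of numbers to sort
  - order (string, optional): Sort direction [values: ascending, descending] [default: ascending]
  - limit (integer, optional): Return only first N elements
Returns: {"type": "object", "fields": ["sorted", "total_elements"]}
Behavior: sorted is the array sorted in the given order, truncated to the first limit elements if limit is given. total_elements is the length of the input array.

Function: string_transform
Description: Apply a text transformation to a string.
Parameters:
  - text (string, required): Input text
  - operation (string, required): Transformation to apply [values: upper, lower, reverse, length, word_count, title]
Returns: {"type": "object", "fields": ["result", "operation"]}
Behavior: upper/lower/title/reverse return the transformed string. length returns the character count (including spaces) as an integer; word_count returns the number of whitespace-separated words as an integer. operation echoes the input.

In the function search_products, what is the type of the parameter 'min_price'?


The search_products spec declares:
  - min_price (number, optional): Minimum price, inclusive [default: 0]
Type:
number


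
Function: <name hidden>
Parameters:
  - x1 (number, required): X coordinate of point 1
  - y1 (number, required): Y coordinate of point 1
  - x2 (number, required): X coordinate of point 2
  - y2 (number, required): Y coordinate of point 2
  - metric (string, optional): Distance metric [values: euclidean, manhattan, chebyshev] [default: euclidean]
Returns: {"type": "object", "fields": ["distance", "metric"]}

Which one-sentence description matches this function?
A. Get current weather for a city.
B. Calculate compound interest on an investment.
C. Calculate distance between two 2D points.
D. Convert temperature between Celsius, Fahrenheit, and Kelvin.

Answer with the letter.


Parameters x1, y1, x2, y2, metric and return ["distance", "metric"] fit: Calculate distance between two 2D points.
C


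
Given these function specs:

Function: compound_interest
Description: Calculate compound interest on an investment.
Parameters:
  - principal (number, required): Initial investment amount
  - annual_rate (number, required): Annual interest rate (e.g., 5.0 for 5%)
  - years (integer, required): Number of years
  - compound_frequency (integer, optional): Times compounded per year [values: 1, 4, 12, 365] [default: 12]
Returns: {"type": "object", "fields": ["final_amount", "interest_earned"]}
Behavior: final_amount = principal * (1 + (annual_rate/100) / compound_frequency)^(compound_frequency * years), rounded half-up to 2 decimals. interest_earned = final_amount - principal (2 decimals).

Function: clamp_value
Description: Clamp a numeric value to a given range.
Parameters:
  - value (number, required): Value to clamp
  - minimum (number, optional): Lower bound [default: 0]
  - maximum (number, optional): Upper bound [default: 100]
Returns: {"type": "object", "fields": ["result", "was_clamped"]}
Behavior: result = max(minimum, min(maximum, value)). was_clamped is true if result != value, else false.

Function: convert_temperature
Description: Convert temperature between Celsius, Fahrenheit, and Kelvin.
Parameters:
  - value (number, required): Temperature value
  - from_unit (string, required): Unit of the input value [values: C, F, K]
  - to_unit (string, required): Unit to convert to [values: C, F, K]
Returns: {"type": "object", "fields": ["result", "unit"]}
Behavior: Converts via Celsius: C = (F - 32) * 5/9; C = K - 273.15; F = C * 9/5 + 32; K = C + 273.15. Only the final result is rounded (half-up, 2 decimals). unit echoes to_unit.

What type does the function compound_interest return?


The compound_interest spec declares Returns: {"type": "object", "fields": ["final_amount", "interest_earned"]}
Type:
object


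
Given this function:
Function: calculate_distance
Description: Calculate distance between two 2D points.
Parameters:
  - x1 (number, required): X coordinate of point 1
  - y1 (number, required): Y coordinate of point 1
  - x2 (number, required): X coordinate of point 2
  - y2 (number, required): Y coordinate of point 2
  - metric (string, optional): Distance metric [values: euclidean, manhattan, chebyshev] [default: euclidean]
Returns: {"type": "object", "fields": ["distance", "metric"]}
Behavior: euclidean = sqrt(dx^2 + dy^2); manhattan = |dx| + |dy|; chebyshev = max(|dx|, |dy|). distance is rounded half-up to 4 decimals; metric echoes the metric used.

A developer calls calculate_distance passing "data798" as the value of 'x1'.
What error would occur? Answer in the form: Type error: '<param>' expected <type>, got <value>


Spec: 'x1' is declared as number; "data798" is a string.
Type error: 'x1' expected number, got "data798"


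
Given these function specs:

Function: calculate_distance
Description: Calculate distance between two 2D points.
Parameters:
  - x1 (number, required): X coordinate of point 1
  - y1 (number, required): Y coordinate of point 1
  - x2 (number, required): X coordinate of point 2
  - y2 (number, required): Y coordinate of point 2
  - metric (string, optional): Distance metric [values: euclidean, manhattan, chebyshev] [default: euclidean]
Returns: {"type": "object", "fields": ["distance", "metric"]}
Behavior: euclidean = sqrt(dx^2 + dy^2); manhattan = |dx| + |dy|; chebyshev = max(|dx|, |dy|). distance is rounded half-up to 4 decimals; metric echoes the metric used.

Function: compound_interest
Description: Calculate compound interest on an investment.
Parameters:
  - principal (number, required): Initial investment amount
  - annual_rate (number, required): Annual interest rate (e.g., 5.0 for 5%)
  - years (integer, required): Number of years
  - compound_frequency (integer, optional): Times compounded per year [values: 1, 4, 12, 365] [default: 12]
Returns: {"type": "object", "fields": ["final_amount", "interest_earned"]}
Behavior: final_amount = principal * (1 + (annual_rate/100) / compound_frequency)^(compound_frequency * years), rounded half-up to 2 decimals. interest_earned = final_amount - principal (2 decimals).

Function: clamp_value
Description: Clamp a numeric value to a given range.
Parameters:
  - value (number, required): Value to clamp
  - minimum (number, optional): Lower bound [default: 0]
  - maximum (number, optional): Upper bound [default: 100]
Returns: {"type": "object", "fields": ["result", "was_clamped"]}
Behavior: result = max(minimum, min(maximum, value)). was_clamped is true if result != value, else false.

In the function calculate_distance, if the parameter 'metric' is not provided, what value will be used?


The calculate_distance spec declares:
  - metric (string, optional): Distance metric [values: euclidean, manhattan, chebyshev] [default: euclidean]
Default:
euclidean


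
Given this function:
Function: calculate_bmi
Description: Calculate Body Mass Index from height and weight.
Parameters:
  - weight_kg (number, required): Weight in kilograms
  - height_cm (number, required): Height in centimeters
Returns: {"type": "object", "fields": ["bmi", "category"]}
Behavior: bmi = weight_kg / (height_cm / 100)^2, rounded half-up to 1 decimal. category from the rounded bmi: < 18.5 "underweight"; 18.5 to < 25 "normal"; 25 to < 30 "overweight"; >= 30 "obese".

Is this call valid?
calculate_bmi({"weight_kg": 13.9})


Checking required parameters...
Missing required parameter: height_cm
Invalid - missing required parameter 'height_cm'


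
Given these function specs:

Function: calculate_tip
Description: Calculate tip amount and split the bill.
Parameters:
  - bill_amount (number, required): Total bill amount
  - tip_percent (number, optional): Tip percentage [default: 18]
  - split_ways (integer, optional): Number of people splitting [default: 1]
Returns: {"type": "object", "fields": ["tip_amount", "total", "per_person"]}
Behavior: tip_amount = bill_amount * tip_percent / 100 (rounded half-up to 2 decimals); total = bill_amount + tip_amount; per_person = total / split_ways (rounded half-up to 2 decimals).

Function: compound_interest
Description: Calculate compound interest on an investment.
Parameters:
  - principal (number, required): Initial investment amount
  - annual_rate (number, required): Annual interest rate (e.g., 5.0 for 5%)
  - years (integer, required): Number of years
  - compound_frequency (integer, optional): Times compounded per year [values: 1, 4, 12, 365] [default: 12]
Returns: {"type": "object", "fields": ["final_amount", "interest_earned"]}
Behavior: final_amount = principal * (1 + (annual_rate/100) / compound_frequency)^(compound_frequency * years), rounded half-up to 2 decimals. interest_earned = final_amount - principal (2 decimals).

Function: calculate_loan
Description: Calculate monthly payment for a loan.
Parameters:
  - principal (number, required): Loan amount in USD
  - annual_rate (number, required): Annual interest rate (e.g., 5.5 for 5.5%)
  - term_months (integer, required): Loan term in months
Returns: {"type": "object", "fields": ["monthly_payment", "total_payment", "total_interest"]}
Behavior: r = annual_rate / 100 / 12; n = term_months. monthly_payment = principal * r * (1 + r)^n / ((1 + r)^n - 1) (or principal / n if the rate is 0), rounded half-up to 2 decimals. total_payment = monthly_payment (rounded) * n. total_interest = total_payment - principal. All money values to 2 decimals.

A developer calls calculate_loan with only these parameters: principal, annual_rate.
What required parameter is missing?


Required parameters: principal, annual_rate, term_months
Provided: principal, annual_rate
Missing: term_months
term_months


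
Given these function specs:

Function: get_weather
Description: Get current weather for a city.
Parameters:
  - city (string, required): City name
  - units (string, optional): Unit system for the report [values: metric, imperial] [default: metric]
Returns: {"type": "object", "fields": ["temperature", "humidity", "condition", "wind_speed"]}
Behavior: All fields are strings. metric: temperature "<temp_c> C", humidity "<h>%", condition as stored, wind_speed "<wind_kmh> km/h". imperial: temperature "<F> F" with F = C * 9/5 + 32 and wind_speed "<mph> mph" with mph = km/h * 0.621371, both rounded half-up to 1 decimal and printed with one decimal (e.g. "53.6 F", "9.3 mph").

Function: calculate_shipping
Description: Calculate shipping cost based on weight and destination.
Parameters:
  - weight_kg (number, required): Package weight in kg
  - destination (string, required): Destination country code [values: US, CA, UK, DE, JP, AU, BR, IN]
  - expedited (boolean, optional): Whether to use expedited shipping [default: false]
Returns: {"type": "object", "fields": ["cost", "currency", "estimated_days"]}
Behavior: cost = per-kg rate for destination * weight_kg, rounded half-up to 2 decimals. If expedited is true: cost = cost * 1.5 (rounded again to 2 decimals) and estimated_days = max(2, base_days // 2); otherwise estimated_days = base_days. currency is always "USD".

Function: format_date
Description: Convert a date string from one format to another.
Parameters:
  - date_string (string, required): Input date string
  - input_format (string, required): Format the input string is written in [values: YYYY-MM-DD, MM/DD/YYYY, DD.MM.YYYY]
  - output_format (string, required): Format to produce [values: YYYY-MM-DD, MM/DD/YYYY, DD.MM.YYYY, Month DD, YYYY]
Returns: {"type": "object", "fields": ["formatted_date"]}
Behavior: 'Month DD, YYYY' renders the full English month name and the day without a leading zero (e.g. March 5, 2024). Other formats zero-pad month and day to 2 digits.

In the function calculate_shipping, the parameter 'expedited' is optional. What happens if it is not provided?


The calculate_shipping spec declares:
  - expedited (boolean, optional): Whether to use expedited shipping [default: false]
It defaults to false


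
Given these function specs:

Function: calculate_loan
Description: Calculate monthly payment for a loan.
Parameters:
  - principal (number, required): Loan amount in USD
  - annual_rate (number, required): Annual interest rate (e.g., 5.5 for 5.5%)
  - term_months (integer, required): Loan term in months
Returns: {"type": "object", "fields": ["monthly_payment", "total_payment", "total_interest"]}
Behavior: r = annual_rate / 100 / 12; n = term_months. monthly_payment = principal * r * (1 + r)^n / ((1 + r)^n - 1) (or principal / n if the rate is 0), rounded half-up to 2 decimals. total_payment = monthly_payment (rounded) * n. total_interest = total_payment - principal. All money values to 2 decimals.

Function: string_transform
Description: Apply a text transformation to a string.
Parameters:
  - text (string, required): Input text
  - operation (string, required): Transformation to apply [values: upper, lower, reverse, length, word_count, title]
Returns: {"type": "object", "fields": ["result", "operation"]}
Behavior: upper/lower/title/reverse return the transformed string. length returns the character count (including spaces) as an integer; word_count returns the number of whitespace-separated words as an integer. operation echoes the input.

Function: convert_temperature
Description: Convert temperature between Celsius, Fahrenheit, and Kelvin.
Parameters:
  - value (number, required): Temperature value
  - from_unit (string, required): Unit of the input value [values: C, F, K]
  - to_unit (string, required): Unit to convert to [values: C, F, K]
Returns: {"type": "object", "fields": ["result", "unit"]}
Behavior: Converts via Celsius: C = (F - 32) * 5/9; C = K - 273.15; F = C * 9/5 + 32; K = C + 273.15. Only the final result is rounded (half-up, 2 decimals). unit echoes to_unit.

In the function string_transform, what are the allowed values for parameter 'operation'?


The string_transform spec declares:
  - operation (string, required): Transformation to apply [values: upper, lower, reverse, length, word_count, title]
Allowed values:
upper, lower, reverse, length, word_count, title


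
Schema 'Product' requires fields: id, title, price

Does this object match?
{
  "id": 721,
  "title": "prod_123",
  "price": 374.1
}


Checking required fields... All present.
Valid - all required fields present


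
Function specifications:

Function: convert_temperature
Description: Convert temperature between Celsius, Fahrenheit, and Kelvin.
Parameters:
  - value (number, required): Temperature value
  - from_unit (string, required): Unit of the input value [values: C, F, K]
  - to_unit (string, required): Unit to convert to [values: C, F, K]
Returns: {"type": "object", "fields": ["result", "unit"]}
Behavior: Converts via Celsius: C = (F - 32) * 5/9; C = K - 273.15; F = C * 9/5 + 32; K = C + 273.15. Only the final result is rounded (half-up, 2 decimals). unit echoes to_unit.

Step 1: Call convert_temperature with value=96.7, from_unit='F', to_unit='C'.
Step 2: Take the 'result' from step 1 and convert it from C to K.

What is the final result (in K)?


Step 1: convert_temperature(value=96.7, from_unit=F, to_unit=C)
  To C: (96.7 - 32) * 5/9 = 35.944444
  Target is C: 35.944444
  Round to 2 decimals: 35.94
  -> result = 35.94 C
Step 2: convert_temperature(value=35.94, from_unit=C, to_unit=K)
  Input already in C: 35.94
  To K: 35.94 + 273.15 = 309.09
  Round to 2 decimals: 309.09
  -> result = 309.09 K
309.09 K


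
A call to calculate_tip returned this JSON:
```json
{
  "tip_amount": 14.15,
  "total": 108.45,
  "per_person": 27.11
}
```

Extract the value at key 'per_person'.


27.11


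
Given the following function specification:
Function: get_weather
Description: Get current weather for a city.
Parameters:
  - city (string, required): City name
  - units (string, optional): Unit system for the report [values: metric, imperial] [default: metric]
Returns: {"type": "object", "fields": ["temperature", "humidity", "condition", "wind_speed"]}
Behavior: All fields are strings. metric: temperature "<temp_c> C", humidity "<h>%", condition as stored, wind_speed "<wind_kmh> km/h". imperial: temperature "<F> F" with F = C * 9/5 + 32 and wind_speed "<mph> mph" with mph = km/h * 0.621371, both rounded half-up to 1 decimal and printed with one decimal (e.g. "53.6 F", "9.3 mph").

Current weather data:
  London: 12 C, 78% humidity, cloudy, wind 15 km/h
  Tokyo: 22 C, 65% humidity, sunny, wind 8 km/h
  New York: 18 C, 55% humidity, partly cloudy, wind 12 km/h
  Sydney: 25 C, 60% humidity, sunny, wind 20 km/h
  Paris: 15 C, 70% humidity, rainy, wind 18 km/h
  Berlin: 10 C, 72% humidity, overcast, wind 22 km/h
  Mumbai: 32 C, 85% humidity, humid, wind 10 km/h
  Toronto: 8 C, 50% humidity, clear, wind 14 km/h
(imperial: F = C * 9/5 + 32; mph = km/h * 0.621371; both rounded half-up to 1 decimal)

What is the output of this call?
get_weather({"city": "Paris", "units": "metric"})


Paris record: 15 C, 70%, rainy, 18 km/h
metric: report values as stored ('<temp_c> C', '<humidity>%', '<wind_kmh> km/h')
Output:
{"temperature": "15 C", "humidity": "70%", "condition": "rainy", "wind_speed": "18 km/h"}


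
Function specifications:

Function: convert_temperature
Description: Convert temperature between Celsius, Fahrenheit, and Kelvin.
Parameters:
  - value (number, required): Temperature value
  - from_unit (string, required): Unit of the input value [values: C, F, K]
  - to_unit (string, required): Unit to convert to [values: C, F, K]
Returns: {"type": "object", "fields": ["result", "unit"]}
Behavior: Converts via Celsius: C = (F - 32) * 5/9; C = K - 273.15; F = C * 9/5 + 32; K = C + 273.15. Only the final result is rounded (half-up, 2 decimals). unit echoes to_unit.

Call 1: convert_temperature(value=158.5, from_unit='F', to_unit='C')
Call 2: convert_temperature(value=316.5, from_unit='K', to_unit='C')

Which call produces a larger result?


Call 1:
  To C: (158.5 - 32) * 5/9 = 70.277778
  Target is C: 70.277778
  Round to 2 decimals: 70.28
  -> 70.28 C
Call 2:
  To C: 316.5 - 273.15 = 43.35
  Target is C: 43.35
  Round to 2 decimals: 43.35
  -> 43.35 C
Call 1 (70.28 C)


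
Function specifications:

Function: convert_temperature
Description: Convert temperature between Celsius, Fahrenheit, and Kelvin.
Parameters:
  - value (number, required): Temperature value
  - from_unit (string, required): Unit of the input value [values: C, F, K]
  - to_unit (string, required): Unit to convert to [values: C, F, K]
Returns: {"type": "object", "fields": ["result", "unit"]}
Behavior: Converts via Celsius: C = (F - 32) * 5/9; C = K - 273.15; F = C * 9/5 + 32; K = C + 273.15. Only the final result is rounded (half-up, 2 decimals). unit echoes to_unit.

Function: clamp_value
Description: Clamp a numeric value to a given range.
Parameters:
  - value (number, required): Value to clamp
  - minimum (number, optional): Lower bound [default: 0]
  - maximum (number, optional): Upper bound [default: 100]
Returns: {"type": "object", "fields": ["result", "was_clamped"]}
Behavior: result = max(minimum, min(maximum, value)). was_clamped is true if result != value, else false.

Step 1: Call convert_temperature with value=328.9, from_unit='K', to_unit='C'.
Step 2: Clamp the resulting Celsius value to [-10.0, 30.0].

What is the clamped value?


Step 1: convert_temperature(value=328.9, from_unit=K, to_unit=C)
  To C: 328.9 - 273.15 = 55.75
  Target is C: 55.75
  Round to 2 decimals: 55.75
  -> result = 55.75 C
Step 2: clamp_value(value=55.75, minimum=-10.0, maximum=30.0)
  result = max(-10.0, min(30.0, 55.75)) = max(-10.0, 30.0) = 30.0
  was_clamped = (30.0 != 55.75) = true
  -> result = 30.0
30.0


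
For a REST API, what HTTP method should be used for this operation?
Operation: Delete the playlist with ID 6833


GET = read, POST = create, PUT = update/replace, DELETE = remove
This operation is a removal.
DELETE


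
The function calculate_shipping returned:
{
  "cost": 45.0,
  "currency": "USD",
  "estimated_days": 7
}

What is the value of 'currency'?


USD


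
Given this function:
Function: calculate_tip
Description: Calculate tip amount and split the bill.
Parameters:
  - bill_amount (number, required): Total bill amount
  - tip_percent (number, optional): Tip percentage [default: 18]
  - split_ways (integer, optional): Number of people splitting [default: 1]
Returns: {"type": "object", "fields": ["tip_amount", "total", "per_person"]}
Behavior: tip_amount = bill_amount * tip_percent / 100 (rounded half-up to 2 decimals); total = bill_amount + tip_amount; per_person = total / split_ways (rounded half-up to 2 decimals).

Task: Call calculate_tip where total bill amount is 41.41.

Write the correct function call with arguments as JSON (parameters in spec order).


Mapping each described value to its parameter name:
  'Total bill amount' -> bill_amount = 41.41
calculate_tip({"bill_amount": 41.41})


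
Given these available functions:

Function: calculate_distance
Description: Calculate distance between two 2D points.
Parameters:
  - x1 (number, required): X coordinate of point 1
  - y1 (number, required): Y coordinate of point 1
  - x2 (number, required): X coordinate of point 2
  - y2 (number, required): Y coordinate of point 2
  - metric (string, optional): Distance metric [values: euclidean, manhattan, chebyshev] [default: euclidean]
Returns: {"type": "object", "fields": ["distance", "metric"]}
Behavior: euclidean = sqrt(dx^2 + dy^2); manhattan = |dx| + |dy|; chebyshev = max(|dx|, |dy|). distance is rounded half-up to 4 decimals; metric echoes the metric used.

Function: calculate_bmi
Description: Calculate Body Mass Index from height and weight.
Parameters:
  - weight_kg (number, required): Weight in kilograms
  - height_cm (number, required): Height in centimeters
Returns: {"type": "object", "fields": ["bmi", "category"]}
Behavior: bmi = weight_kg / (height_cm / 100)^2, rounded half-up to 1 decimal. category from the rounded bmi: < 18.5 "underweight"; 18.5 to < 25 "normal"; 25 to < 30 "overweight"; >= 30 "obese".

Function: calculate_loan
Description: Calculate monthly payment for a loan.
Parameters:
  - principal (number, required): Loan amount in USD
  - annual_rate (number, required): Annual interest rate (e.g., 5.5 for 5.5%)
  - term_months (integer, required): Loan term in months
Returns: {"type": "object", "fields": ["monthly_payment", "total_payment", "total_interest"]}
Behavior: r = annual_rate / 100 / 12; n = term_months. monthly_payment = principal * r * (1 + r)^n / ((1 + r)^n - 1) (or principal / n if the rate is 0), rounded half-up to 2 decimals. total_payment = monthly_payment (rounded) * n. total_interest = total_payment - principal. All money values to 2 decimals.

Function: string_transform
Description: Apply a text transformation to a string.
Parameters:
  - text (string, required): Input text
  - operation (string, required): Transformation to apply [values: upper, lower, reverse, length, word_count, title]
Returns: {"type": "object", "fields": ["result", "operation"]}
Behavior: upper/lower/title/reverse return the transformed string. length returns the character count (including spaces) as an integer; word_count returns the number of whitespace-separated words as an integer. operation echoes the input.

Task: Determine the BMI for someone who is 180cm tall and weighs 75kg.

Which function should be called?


The task needs a function whose description is: Calculate Body Mass Index from height and weight.
calculate_bmi


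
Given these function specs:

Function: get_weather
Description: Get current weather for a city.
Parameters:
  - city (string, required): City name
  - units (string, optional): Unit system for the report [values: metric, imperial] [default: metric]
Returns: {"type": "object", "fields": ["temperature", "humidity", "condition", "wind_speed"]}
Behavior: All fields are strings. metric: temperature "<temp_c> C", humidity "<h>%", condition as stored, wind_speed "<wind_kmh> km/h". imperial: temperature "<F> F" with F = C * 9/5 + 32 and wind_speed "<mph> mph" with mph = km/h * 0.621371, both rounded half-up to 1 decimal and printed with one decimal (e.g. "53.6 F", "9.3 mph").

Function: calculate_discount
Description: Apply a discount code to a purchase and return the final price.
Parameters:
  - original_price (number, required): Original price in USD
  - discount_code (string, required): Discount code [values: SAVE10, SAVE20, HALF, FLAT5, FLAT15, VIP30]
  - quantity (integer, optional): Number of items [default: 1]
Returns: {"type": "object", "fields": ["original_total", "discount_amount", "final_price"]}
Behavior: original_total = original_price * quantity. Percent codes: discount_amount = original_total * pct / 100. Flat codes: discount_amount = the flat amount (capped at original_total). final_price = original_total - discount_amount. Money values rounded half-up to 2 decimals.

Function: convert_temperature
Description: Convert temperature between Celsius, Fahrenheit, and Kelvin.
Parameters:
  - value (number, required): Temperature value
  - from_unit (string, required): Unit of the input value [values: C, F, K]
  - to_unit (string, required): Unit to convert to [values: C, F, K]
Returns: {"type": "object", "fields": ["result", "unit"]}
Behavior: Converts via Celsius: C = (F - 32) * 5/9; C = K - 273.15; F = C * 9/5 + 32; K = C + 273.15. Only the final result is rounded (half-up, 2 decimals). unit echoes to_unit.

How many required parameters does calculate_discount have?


Parameters of calculate_discount: original_price (required), discount_code (required), quantity (optional)
Required count:
2


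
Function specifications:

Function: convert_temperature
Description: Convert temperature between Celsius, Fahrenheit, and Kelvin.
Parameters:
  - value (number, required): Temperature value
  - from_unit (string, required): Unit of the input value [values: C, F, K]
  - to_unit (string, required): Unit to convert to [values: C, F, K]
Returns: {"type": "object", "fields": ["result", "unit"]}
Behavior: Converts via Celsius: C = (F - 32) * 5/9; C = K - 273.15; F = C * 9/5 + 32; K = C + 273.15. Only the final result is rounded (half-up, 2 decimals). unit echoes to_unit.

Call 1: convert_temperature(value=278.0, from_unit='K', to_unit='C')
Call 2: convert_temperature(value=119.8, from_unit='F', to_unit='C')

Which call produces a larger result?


Call 1:
  To C: 278 - 273.15 = 4.85
  Target is C: 4.85
  Round to 2 decimals: 4.85
  -> 4.85 C
Call 2:
  To C: (119.8 - 32) * 5/9 = 48.777778
  Target is C: 48.777778
  Round to 2 decimals: 48.78
  -> 48.78 C
Call 2 (48.78 C)


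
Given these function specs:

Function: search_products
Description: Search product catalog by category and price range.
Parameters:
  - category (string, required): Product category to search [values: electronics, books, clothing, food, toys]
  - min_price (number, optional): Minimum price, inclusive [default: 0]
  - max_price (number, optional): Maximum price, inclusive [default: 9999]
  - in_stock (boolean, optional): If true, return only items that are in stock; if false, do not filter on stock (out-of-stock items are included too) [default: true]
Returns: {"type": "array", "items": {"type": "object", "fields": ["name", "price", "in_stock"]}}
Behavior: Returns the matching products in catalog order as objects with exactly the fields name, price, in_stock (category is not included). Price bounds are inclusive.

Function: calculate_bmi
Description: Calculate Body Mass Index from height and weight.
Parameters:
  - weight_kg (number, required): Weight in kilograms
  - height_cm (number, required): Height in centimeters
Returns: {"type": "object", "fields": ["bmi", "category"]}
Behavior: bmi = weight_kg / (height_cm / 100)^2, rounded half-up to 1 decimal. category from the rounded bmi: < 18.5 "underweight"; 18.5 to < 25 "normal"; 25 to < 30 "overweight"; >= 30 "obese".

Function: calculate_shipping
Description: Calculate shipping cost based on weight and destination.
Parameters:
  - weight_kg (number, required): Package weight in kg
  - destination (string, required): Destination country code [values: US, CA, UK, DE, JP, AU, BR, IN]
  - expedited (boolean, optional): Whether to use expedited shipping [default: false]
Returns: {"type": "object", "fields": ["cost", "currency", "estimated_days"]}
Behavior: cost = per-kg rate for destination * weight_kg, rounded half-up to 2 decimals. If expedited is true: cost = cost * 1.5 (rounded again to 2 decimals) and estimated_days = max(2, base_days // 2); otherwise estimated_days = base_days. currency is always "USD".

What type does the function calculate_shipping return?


The calculate_shipping spec declares Returns: {"type": "object", "fields": ["cost", "currency", "estimated_days"]}
Type:
object


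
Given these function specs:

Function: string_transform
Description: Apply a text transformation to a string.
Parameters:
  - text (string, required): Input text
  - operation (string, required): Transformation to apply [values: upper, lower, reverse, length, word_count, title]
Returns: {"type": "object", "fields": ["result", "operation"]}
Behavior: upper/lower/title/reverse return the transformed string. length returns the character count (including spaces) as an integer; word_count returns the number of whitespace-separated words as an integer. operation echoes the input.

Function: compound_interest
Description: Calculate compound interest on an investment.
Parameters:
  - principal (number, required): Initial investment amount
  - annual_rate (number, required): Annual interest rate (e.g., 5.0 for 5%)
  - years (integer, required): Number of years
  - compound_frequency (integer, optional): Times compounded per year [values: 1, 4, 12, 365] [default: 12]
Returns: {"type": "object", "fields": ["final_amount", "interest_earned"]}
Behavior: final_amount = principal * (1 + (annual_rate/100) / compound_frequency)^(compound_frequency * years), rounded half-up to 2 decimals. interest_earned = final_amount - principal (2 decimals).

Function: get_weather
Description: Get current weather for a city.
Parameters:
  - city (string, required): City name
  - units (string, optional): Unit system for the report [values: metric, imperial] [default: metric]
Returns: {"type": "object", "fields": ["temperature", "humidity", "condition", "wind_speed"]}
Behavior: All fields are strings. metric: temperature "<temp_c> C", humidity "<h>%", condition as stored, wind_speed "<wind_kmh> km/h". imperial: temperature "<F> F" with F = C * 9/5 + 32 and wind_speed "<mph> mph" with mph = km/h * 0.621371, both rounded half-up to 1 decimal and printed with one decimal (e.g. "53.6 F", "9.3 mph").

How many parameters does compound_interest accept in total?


Parameters of compound_interest: principal (required), annual_rate (required), years (required), compound_frequency (optional)
Total:
4


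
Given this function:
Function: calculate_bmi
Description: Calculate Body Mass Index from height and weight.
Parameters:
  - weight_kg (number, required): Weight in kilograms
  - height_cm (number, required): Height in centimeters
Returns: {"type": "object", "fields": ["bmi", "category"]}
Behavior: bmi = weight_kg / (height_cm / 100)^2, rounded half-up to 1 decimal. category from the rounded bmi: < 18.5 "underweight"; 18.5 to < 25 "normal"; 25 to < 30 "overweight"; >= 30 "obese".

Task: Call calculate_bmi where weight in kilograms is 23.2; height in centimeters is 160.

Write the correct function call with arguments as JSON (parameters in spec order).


Mapping each described value to its parameter name:
  'Weight in kilograms' -> weight_kg = 23.2
  'Height in centimeters' -> height_cm = 160
calculate_bmi({"weight_kg": 23.2, "height_cm": 160})


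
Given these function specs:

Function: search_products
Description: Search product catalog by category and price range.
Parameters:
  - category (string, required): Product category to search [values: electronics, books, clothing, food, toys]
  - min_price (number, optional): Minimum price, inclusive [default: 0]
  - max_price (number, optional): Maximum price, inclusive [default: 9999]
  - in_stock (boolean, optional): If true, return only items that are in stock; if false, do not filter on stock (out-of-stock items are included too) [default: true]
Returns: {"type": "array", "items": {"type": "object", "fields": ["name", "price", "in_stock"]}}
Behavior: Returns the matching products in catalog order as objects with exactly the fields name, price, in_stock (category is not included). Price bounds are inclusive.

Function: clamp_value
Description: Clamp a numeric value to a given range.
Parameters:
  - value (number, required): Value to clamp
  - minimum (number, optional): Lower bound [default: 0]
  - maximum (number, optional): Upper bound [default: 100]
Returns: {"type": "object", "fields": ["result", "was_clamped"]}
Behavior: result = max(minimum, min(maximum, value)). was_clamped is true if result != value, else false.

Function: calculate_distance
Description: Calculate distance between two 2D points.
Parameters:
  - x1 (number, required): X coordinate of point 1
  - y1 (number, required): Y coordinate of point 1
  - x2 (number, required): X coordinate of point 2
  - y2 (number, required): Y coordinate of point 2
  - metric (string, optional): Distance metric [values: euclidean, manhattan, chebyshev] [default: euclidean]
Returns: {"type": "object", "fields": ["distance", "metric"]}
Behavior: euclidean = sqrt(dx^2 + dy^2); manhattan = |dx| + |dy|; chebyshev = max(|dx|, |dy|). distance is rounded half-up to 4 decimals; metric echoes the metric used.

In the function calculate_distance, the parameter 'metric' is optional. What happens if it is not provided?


The calculate_distance spec declares:
  - metric (string, optional): Distance metric [values: euclidean, manhattan, chebyshev] [default: euclidean]
It defaults to euclidean


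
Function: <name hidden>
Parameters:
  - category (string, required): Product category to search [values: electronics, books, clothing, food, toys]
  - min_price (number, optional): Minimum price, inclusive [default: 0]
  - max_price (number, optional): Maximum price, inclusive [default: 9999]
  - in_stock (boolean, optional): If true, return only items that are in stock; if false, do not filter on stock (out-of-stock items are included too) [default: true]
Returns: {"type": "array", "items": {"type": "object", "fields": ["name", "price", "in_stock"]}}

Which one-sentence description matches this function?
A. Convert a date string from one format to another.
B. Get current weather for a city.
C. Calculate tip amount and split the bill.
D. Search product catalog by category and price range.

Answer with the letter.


Parameters category, min_price, max_price, in_stock and return "array" fit: Search product catalog by category and price range.
D


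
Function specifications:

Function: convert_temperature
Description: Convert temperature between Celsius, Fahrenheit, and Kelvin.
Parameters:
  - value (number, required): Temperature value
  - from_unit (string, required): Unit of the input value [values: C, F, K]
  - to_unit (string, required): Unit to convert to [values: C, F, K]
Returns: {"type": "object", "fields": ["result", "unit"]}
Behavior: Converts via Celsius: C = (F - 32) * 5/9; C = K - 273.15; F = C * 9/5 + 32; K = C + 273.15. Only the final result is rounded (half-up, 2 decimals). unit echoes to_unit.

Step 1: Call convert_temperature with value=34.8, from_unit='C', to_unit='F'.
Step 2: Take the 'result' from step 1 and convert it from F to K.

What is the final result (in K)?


Step 1: convert_temperature(value=34.8, from_unit=C, to_unit=F)
  Input already in C: 34.8
  To F: 34.8 * 9/5 + 32 = 94.64
  Round to 2 decimals: 94.64
  -> result = 94.64 F
Step 2: convert_temperature(value=94.64, from_unit=F, to_unit=K)
  To C: (94.64 - 32) * 5/9 = 34.8
  To K: 34.8 + 273.15 = 307.95
  Round to 2 decimals: 307.95
  -> result = 307.95 K
307.95 K
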